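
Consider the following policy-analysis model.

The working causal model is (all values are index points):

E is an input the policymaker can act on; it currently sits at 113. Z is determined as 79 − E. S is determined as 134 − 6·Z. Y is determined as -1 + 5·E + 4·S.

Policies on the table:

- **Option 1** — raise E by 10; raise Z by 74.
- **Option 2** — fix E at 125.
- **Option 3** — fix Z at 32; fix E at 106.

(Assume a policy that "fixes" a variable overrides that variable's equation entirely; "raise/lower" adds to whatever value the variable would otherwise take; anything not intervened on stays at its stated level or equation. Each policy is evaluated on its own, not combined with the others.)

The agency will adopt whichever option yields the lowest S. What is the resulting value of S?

-58

Option 1 (E + 10, Z + 74):
  E = 113 + 10 = 123
  Z = 79 − 123 (+74 from intervention) = 30
  S = 134 − 6·30 = -46
Option 2 (E := 125):
  E = 125
  Z = 79 − 125 = -46
  S = 134 − 6·(-46) = 410
Option 3 (Z := 32, E := 106):
  E = 106
  Z = 32
  S = 134 − 6·32 = -58
Comparing — Option 1: S=-46, Option 2: S=410, Option 3: S=-58. Lowest is -58 (Option 3).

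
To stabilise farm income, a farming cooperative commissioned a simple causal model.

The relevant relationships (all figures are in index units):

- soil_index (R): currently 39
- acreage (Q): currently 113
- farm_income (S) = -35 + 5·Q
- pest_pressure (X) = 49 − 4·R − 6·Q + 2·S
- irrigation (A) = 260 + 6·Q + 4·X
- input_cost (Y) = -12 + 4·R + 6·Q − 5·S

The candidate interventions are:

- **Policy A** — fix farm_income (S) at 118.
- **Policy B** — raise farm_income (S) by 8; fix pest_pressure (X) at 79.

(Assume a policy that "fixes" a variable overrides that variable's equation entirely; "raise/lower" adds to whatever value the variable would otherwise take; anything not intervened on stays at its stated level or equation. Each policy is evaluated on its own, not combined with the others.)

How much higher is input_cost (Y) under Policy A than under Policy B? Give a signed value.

Policy A (S := 118):
  R = 39
  Q = 113
  S = 118
  Y = -12 + 4·39 + 6·113 − 5·118 = 232
Policy B (S + 8, X := 79):
  R = 39
  Q = 113
  S = -35 + 5·113 (+8 from intervention) = 538
  Y = -12 + 4·39 + 6·113 − 5·538 = -1868
Y: 232 − (-1868) = 2100

2100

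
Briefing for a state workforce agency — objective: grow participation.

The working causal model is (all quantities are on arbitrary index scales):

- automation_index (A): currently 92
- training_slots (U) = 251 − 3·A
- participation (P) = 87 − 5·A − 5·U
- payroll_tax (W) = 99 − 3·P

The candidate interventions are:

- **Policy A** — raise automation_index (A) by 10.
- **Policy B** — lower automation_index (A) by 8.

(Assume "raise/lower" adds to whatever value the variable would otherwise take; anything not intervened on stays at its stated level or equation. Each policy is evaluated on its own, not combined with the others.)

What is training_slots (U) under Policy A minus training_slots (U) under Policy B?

Policy A (A + 10):
  A = 92 + 10 = 102
  U = 251 − 3·102 = -55
Policy B (A − 8):
  A = 92 − 8 = 84
  U = 251 − 3·84 = -1
U: -55 − (-1) = -54

-54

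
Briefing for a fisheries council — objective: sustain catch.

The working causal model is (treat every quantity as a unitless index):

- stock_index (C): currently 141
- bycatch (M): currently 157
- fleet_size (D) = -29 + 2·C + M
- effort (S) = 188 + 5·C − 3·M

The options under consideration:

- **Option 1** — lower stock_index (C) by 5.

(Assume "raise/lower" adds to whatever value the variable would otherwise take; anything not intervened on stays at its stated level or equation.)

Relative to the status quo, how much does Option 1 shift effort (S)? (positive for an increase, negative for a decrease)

-25

Baseline:
  C = 141
  M = 157
  S = 188 + 5·141 − 3·157 = 422
Option 1 (C − 5):
  C = 141 − 5 = 136
  M = 157
  S = 188 + 5·136 − 3·157 = 397
Change in S: 397 − 422 = -25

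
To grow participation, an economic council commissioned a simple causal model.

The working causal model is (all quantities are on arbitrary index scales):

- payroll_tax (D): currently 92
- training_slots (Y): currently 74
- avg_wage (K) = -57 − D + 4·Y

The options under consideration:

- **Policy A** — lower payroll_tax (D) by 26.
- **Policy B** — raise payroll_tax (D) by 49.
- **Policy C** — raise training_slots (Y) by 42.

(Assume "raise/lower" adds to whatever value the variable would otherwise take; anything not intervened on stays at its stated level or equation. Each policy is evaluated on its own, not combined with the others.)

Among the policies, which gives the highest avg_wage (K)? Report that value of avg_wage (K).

315

Policy A (D − 26):
  D = 92 − 26 = 66
  Y = 74
  K = -57 − 66 + 4·74 = 173
Policy B (D + 49):
  D = 92 + 49 = 141
  Y = 74
  K = -57 − 141 + 4·74 = 98
Policy C (Y + 42):
  D = 92
  Y = 74 + 42 = 116
  K = -57 − 92 + 4·116 = 315
Comparing — Policy A: K=173, Policy B: K=98, Policy C: K=315. Highest is 315 (Policy C).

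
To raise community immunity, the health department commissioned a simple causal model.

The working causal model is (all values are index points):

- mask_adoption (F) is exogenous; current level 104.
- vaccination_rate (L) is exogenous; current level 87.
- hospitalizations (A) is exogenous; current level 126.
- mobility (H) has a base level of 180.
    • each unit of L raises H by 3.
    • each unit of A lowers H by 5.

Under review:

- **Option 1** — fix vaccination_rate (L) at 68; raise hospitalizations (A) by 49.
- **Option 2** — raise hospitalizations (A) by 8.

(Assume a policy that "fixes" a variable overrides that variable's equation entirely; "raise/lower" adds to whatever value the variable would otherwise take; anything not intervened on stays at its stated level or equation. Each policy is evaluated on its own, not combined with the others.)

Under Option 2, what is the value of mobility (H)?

Option 2 (A + 8):
  L = 87
  A = 126 + 8 = 134
  H = 180 + 3·87 − 5·134 = -229

-229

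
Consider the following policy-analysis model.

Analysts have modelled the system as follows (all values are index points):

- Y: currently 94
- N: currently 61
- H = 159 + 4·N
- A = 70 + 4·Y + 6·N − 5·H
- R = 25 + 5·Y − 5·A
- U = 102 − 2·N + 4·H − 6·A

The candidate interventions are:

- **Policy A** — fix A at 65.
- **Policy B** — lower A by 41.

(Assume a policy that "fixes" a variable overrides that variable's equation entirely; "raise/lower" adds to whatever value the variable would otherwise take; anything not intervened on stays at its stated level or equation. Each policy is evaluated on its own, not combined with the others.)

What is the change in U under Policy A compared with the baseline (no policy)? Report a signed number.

-7608

Baseline:
  Y = 94
  N = 61
  H = 159 + 4·61 = 403
  A = 70 + 4·94 + 6·61 − 5·403 = -1203
  U = 102 − 2·61 + 4·403 − 6·(-1203) = 8810
Policy A (A := 65):
  Y = 94
  N = 61
  H = 159 + 4·61 = 403
  A = 65
  U = 102 − 2·61 + 4·403 − 6·65 = 1202
Change in U: 1202 − 8810 = -7608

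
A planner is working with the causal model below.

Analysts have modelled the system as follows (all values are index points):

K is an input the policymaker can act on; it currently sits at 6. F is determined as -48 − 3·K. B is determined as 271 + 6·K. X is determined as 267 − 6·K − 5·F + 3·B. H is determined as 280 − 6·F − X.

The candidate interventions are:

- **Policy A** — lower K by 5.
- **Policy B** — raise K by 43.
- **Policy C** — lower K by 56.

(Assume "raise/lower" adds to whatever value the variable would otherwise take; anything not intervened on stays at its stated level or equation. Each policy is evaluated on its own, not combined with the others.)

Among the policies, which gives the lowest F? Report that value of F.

-195

Policy A (K − 5):
  K = 6 − 5 = 1
  F = -48 − 3·1 = -51
Policy B (K + 43):
  K = 6 + 43 = 49
  F = -48 − 3·49 = -195
Policy C (K − 56):
  K = 6 − 56 = -50
  F = -48 − 3·(-50) = 102
Comparing — Policy A: F=-51, Policy B: F=-195, Policy C: F=102. Lowest is -195 (Policy B).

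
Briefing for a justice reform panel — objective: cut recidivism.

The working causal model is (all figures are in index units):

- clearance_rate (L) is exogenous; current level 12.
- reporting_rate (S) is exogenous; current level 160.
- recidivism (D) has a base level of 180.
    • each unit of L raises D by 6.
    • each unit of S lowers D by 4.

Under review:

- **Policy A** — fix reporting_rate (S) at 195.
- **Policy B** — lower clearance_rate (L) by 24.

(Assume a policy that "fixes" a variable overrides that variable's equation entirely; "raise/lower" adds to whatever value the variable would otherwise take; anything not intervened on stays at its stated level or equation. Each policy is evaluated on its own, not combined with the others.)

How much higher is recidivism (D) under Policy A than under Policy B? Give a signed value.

Policy A (S := 195):
  L = 12
  S = 195
  D = 180 + 6·12 − 4·195 = -528
Policy B (L − 24):
  L = 12 − 24 = -12
  S = 160
  D = 180 + 6·(-12) − 4·160 = -532
D: -528 − (-532) = 4

4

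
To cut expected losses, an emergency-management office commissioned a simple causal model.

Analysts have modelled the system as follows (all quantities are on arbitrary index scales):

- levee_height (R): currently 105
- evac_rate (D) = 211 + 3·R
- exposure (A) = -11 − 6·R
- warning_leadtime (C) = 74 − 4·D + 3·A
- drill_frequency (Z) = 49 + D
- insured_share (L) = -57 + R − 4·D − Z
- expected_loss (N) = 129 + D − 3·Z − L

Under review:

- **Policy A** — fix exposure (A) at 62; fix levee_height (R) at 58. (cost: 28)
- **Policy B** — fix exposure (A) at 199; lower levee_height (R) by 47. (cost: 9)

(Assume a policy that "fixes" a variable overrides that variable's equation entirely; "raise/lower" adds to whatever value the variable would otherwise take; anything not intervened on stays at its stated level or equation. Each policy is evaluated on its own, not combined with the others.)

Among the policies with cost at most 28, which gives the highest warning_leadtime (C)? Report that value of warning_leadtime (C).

-869

Policy A (A := 62, R := 58):
  R = 58
  D = 211 + 3·58 = 385
  A = 62
  C = 74 − 4·385 + 3·62 = -1280
Policy B (A := 199, R − 47):
  R = 105 − 47 = 58
  D = 211 + 3·58 = 385
  A = 199
  C = 74 − 4·385 + 3·199 = -869
Comparing — Policy A: C=-1280, Policy B: C=-869. Highest is -869 (Policy B).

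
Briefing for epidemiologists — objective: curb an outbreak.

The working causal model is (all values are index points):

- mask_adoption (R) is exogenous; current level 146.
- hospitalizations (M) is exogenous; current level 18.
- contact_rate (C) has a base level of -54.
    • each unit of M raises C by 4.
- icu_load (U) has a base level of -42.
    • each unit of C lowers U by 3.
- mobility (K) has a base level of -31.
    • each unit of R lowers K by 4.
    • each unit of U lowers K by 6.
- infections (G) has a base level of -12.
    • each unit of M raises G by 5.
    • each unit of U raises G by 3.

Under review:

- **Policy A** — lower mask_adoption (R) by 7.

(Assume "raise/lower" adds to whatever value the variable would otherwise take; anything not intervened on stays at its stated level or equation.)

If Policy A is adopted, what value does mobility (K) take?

Policy A (R − 7):
  R = 146 − 7 = 139
  M = 18
  C = -54 + 4·18 = 18
  U = -42 − 3·18 = -96
  K = -31 − 4·139 − 6·(-96) = -11

-11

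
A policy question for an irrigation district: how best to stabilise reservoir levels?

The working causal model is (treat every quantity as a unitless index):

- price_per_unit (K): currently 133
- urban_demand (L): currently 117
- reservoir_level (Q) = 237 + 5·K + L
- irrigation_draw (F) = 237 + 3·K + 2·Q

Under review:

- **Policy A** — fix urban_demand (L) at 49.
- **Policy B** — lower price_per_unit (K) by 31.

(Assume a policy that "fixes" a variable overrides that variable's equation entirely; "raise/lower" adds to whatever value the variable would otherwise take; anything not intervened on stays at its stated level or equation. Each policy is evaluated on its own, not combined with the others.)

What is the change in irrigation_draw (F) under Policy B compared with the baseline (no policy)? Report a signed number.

-403

Baseline:
  K = 133
  L = 117
  Q = 237 + 5·133 + 117 = 1019
  F = 237 + 3·133 + 2·1019 = 2674
Policy B (K − 31):
  K = 133 − 31 = 102
  L = 117
  Q = 237 + 5·102 + 117 = 864
  F = 237 + 3·102 + 2·864 = 2271
Change in F: 2271 − 2674 = -403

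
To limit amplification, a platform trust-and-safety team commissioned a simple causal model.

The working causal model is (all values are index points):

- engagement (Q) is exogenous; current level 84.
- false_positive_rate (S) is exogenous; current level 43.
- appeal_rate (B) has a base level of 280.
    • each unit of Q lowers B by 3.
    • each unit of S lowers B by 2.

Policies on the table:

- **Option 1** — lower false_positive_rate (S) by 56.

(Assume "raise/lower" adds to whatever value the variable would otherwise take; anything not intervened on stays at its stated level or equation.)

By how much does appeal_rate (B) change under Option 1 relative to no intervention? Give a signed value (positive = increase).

Baseline:
  Q = 84
  S = 43
  B = 280 − 3·84 − 2·43 = -58
Option 1 (S − 56):
  Q = 84
  S = 43 − 56 = -13
  B = 280 − 3·84 − 2·(-13) = 54
Change in B: 54 − (-58) = 112

112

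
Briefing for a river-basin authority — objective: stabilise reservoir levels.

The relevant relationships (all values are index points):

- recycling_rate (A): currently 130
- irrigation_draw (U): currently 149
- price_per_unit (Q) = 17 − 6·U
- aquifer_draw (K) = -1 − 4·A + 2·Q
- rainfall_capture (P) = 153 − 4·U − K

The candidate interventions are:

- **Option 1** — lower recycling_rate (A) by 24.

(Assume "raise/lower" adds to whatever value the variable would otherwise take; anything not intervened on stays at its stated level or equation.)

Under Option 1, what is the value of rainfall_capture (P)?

1736

Option 1 (A − 24):
  A = 130 − 24 = 106
  U = 149
  Q = 17 − 6·149 = -877
  K = -1 − 4·106 + 2·(-877) = -2179
  P = 153 − 4·149 − (-2179) = 1736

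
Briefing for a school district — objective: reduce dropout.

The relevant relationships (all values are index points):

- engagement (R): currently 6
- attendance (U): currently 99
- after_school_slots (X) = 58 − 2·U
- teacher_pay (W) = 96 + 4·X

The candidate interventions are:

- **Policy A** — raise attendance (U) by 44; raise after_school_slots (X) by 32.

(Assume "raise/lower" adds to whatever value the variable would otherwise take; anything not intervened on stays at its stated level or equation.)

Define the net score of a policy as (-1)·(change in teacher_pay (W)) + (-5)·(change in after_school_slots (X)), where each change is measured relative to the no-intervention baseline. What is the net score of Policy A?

Baseline:
  U = 99
  X = 58 − 2·99 = -140
  W = 96 + 4·(-140) = -464
Policy A (U + 44, X + 32):
  U = 99 + 44 = 143
  X = 58 − 2·143 (+32 from intervention) = -196
  W = 96 + 4·(-196) = -688
ΔW = -688 − (-464) = -224; ΔX = -196 − (-140) = -56
Score = (-1)·(-224) + (-5)·(-56) = 504

504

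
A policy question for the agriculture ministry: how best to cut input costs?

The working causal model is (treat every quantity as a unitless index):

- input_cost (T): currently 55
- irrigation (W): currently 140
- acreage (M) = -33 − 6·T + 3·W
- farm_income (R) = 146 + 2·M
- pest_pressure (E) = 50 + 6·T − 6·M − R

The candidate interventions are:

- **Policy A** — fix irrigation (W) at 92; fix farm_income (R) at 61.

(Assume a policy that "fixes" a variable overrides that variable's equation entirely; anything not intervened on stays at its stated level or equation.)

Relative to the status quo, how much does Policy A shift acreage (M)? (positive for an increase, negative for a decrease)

-144

Baseline:
  T = 55
  W = 140
  M = -33 − 6·55 + 3·140 = 57
Policy A (W := 92, R := 61):
  T = 55
  W = 92
  M = -33 − 6·55 + 3·92 = -87
Change in M: -87 − 57 = -144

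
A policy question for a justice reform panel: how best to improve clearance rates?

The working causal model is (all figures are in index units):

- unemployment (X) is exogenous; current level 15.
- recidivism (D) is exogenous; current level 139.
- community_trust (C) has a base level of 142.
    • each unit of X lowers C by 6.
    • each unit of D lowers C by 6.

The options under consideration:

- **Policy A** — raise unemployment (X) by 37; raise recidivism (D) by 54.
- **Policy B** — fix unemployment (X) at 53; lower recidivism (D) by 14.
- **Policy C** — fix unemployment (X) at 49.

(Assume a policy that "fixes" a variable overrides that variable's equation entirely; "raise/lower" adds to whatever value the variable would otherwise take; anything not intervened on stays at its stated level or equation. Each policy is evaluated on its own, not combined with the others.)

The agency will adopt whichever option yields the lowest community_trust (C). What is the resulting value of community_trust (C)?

-1328

Policy A (X + 37, D + 54):
  X = 15 + 37 = 52
  D = 139 + 54 = 193
  C = 142 − 6·52 − 6·193 = -1328
Policy B (X := 53, D − 14):
  X = 53
  D = 139 − 14 = 125
  C = 142 − 6·53 − 6·125 = -926
Policy C (X := 49):
  X = 49
  D = 139
  C = 142 − 6·49 − 6·139 = -986
Comparing — Policy A: C=-1328, Policy B: C=-926, Policy C: C=-986. Lowest is -1328 (Policy A).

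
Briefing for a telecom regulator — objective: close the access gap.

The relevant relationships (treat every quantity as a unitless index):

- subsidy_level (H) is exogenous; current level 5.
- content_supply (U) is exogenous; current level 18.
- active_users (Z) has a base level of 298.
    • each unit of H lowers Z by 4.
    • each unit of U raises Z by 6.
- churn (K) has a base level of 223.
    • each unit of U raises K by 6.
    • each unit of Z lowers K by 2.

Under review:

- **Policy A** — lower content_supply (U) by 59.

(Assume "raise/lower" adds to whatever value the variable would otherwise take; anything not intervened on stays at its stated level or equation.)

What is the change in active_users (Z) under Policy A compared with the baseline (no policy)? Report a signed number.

-354

Baseline:
  H = 5
  U = 18
  Z = 298 − 4·5 + 6·18 = 386
Policy A (U − 59):
  H = 5
  U = 18 − 59 = -41
  Z = 298 − 4·5 + 6·(-41) = 32
Change in Z: 32 − 386 = -354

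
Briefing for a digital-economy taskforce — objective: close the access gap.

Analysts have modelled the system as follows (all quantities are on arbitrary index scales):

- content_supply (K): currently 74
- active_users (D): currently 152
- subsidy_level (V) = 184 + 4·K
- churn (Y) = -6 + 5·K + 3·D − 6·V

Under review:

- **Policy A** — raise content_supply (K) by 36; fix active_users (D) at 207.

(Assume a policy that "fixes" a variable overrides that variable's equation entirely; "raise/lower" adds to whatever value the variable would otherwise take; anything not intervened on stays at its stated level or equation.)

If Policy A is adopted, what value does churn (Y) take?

Policy A (K + 36, D := 207):
  K = 74 + 36 = 110
  D = 207
  V = 184 + 4·110 = 624
  Y = -6 + 5·110 + 3·207 − 6·624 = -2579

-2579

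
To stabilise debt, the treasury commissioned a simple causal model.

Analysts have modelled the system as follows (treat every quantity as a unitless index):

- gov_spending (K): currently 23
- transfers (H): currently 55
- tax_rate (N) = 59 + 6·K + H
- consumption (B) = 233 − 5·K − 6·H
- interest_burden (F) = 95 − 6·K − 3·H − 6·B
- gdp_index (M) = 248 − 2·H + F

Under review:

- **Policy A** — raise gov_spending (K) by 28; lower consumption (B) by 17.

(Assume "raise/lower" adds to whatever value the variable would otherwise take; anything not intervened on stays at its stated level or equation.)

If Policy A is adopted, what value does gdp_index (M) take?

1976

Policy A (K + 28, B − 17):
  K = 23 + 28 = 51
  H = 55
  B = 233 − 5·51 − 6·55 (−17 from intervention) = -369
  F = 95 − 6·51 − 3·55 − 6·(-369) = 1838
  M = 248 − 2·55 + 1838 = 1976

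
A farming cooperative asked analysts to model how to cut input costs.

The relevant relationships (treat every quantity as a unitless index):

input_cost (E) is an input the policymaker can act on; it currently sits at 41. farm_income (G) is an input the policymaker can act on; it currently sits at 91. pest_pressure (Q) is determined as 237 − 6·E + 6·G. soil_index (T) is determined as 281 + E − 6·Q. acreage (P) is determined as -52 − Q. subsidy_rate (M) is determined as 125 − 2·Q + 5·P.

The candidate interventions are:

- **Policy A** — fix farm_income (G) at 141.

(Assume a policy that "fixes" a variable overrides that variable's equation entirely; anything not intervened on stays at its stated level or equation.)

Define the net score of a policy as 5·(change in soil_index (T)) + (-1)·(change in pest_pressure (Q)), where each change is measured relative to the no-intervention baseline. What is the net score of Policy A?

-9300

Baseline:
  E = 41
  G = 91
  Q = 237 − 6·41 + 6·91 = 537
  T = 281 + 41 − 6·537 = -2900
Policy A (G := 141):
  E = 41
  G = 141
  Q = 237 − 6·41 + 6·141 = 837
  T = 281 + 41 − 6·837 = -4700
ΔT = -4700 − (-2900) = -1800; ΔQ = 837 − 537 = 300
Score = 5·(-1800) + (-1)·300 = -9300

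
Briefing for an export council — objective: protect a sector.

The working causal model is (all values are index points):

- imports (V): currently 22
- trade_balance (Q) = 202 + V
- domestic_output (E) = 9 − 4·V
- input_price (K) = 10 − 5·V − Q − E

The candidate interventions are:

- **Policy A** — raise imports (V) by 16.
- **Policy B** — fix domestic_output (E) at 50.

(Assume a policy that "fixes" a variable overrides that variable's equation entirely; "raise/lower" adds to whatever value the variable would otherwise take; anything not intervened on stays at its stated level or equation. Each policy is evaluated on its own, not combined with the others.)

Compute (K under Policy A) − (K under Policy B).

97

Policy A (V + 16):
  V = 22 + 16 = 38
  Q = 202 + 38 = 240
  E = 9 − 4·38 = -143
  K = 10 − 5·38 − 240 − (-143) = -277
Policy B (E := 50):
  V = 22
  Q = 202 + 22 = 224
  E = 50
  K = 10 − 5·22 − 224 − 50 = -374
K: -277 − (-374) = 97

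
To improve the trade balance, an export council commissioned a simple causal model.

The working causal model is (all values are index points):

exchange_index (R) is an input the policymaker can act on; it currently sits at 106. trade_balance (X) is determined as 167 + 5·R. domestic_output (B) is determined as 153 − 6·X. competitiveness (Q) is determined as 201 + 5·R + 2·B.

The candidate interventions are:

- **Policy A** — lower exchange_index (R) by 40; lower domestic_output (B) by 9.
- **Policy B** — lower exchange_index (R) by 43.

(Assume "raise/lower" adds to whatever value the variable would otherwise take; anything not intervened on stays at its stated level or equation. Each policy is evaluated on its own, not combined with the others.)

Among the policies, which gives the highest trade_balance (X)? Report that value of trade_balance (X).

497

Policy A (R − 40, B − 9):
  R = 106 − 40 = 66
  X = 167 + 5·66 = 497
Policy B (R − 43):
  R = 106 − 43 = 63
  X = 167 + 5·63 = 482
Comparing — Policy A: X=497, Policy B: X=482. Highest is 497 (Policy A).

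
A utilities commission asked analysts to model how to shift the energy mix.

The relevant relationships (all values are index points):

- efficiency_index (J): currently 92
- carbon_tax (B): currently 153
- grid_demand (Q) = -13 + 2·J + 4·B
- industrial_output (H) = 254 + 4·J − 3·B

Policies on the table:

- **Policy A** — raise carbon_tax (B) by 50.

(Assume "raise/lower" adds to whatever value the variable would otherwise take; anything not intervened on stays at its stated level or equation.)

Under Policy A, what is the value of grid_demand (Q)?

Policy A (B + 50):
  J = 92
  B = 153 + 50 = 203
  Q = -13 + 2·92 + 4·203 = 983

983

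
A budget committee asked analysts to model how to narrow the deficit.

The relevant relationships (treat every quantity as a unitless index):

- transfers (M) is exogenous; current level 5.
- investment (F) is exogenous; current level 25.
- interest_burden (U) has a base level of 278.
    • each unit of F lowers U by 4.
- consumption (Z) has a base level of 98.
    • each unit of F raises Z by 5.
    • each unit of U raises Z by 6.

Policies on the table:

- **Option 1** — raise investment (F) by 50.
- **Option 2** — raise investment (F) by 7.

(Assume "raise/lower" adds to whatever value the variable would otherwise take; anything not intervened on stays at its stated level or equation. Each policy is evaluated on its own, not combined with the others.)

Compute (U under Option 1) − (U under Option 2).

-172

Option 1 (F + 50):
  F = 25 + 50 = 75
  U = 278 − 4·75 = -22
Option 2 (F + 7):
  F = 25 + 7 = 32
  U = 278 − 4·32 = 150
U: -22 − 150 = -172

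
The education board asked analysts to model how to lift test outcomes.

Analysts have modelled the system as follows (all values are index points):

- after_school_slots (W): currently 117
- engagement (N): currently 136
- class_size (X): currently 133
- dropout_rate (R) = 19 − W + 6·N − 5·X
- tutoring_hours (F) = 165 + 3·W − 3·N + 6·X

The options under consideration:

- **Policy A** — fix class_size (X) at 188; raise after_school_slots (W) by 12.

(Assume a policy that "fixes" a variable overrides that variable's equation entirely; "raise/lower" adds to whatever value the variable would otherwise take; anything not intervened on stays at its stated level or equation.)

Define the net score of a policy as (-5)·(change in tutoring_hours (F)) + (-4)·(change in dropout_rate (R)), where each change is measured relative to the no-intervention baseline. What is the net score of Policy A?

Baseline:
  W = 117
  N = 136
  X = 133
  R = 19 − 117 + 6·136 − 5·133 = 53
  F = 165 + 3·117 − 3·136 + 6·133 = 906
Policy A (X := 188, W + 12):
  W = 117 + 12 = 129
  N = 136
  X = 188
  R = 19 − 129 + 6·136 − 5·188 = -234
  F = 165 + 3·129 − 3·136 + 6·188 = 1272
ΔF = 1272 − 906 = 366; ΔR = -234 − 53 = -287
Score = (-5)·366 + (-4)·(-287) = -682

-682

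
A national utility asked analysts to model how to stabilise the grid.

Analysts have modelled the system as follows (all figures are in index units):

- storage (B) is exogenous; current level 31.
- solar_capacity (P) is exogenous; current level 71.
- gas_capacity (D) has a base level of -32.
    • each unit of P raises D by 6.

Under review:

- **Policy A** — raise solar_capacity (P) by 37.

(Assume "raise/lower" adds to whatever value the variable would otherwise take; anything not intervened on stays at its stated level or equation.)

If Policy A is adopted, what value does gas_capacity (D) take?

Policy A (P + 37):
  P = 71 + 37 = 108
  D = -32 + 6·108 = 616

616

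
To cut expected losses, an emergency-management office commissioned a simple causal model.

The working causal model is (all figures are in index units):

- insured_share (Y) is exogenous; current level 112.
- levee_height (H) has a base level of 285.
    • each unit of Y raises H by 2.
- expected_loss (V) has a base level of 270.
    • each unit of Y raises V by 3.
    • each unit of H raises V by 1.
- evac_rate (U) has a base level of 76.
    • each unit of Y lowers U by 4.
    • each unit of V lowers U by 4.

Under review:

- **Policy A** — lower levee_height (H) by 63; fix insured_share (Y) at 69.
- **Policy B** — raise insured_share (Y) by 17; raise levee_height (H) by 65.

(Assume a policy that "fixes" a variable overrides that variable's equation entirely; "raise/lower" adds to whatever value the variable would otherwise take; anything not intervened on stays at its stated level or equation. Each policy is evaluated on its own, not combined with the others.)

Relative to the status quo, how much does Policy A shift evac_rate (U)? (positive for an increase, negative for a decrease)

Baseline:
  Y = 112
  H = 285 + 2·112 = 509
  V = 270 + 3·112 + 509 = 1115
  U = 76 − 4·112 − 4·1115 = -4832
Policy A (H − 63, Y := 69):
  Y = 69
  H = 285 + 2·69 (−63 from intervention) = 360
  V = 270 + 3·69 + 360 = 837
  U = 76 − 4·69 − 4·837 = -3548
Change in U: -3548 − (-4832) = 1284

1284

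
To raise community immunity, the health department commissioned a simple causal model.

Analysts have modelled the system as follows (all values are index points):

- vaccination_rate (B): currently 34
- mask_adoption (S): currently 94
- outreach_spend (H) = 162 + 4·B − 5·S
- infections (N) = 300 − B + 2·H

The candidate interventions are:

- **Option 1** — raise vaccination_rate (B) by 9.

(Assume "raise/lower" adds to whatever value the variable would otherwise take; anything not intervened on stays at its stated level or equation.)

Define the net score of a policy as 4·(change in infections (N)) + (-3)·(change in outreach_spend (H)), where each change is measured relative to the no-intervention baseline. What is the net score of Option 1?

144

Baseline:
  B = 34
  S = 94
  H = 162 + 4·34 − 5·94 = -172
  N = 300 − 34 + 2·(-172) = -78
Option 1 (B + 9):
  B = 34 + 9 = 43
  S = 94
  H = 162 + 4·43 − 5·94 = -136
  N = 300 − 43 + 2·(-136) = -15
ΔN = -15 − (-78) = 63; ΔH = -136 − (-172) = 36
Score = 4·63 + (-3)·36 = 144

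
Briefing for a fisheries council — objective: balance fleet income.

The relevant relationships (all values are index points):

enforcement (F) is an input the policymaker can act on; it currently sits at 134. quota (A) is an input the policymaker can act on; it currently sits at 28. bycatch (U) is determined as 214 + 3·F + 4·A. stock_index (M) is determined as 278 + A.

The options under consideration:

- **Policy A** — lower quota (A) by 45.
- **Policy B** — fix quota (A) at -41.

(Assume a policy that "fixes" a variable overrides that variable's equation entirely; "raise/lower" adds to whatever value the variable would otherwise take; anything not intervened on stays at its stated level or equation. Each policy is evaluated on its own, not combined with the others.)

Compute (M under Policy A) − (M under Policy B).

Policy A (A − 45):
  A = 28 − 45 = -17
  M = 278 + (-17) = 261
Policy B (A := -41):
  A = -41
  M = 278 + (-41) = 237
M: 261 − 237 = 24

24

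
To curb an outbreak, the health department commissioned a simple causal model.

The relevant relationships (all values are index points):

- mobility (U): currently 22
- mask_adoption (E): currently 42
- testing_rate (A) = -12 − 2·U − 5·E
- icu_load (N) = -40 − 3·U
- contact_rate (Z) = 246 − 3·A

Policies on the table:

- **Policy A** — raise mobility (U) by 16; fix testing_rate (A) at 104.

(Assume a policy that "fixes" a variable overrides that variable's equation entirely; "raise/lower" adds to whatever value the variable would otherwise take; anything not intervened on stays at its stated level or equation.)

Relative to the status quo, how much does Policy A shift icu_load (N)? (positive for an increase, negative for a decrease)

Baseline:
  U = 22
  N = -40 − 3·22 = -106
Policy A (U + 16, A := 104):
  U = 22 + 16 = 38
  N = -40 − 3·38 = -154
Change in N: -154 − (-106) = -48

-48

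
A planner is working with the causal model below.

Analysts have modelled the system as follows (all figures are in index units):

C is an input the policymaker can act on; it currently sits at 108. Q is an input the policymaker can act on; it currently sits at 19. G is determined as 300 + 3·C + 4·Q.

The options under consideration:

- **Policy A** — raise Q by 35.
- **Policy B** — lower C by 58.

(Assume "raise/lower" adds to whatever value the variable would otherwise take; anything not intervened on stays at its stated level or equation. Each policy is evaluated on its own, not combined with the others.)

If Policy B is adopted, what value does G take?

526

Policy B (C − 58):
  C = 108 − 58 = 50
  Q = 19
  G = 300 + 3·50 + 4·19 = 526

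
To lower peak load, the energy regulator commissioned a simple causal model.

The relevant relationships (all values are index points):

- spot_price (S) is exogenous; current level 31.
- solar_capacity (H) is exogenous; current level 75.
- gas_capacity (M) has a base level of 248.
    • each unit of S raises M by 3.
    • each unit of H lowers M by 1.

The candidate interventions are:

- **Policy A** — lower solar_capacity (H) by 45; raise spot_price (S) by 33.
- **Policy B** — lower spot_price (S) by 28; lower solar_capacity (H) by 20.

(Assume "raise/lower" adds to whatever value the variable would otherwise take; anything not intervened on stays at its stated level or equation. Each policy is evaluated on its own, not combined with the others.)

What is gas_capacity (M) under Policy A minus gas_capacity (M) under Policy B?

208

Policy A (H − 45, S + 33):
  S = 31 + 33 = 64
  H = 75 − 45 = 30
  M = 248 + 3·64 − 30 = 410
Policy B (S − 28, H − 20):
  S = 31 − 28 = 3
  H = 75 − 20 = 55
  M = 248 + 3·3 − 55 = 202
M: 410 − 202 = 208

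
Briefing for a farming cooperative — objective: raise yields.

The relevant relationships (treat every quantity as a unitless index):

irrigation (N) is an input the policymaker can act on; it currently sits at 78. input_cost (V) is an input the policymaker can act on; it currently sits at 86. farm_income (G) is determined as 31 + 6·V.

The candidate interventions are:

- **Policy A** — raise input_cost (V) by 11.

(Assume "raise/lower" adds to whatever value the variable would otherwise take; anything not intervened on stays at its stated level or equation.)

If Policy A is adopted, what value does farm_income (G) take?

Policy A (V + 11):
  V = 86 + 11 = 97
  G = 31 + 6·97 = 613

613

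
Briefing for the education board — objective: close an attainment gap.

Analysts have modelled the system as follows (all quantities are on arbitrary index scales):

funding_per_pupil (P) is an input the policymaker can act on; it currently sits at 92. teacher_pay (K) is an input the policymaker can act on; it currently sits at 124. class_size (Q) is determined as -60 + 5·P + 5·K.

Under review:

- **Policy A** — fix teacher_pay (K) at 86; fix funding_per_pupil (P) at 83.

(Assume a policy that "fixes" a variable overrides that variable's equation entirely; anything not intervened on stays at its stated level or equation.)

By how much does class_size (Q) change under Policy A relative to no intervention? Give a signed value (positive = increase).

-235

Baseline:
  P = 92
  K = 124
  Q = -60 + 5·92 + 5·124 = 1020
Policy A (K := 86, P := 83):
  P = 83
  K = 86
  Q = -60 + 5·83 + 5·86 = 785
Change in Q: 785 − 1020 = -235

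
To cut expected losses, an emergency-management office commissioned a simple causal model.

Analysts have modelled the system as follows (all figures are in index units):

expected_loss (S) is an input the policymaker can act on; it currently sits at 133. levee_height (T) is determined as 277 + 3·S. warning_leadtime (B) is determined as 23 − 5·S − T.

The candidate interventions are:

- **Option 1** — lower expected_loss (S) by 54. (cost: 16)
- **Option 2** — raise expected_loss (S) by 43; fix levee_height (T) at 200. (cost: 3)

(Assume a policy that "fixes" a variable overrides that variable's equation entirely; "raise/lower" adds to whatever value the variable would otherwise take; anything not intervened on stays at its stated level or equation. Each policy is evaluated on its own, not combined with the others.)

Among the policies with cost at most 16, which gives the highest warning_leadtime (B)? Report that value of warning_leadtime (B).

-886

Option 1 (S − 54):
  S = 133 − 54 = 79
  T = 277 + 3·79 = 514
  B = 23 − 5·79 − 514 = -886
Option 2 (S + 43, T := 200):
  S = 133 + 43 = 176
  T = 200
  B = 23 − 5·176 − 200 = -1057
Comparing — Option 1: B=-886, Option 2: B=-1057. Highest is -886 (Option 1).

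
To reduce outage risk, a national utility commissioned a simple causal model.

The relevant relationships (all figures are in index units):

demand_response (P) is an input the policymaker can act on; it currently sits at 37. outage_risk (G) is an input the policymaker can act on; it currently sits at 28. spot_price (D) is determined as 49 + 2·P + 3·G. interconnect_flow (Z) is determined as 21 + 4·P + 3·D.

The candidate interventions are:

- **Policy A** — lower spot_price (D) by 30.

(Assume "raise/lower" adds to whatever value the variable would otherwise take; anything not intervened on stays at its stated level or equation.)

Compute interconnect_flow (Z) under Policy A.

700

Policy A (D − 30):
  P = 37
  G = 28
  D = 49 + 2·37 + 3·28 (−30 from intervention) = 177
  Z = 21 + 4·37 + 3·177 = 700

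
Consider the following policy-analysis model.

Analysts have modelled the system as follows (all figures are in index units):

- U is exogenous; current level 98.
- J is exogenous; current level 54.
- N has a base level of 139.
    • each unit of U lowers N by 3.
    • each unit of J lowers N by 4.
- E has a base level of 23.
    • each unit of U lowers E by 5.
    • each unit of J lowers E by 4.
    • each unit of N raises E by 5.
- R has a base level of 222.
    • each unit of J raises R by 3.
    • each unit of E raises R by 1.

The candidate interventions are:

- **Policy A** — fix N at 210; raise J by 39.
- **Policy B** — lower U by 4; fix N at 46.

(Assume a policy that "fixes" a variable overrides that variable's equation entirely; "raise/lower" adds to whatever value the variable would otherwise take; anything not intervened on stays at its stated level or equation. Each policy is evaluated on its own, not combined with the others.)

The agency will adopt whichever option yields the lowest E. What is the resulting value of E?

Policy A (N := 210, J + 39):
  U = 98
  J = 54 + 39 = 93
  N = 210
  E = 23 − 5·98 − 4·93 + 5·210 = 211
Policy B (U − 4, N := 46):
  U = 98 − 4 = 94
  J = 54
  N = 46
  E = 23 − 5·94 − 4·54 + 5·46 = -433
Comparing — Policy A: E=211, Policy B: E=-433. Lowest is -433 (Policy B).

-433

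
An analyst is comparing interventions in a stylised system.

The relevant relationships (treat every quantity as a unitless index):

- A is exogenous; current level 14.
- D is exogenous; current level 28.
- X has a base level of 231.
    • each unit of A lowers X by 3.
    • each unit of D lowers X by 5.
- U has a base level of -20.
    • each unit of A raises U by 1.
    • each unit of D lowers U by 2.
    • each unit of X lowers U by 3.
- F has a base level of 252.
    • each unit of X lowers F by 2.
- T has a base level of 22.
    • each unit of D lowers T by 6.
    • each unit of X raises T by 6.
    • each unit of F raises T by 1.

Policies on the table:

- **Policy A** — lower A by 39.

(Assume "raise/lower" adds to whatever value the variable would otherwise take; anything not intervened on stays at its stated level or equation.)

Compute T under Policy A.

Policy A (A − 39):
  A = 14 − 39 = -25
  D = 28
  X = 231 − 3·(-25) − 5·28 = 166
  F = 252 − 2·166 = -80
  T = 22 − 6·28 + 6·166 + (-80) = 770

770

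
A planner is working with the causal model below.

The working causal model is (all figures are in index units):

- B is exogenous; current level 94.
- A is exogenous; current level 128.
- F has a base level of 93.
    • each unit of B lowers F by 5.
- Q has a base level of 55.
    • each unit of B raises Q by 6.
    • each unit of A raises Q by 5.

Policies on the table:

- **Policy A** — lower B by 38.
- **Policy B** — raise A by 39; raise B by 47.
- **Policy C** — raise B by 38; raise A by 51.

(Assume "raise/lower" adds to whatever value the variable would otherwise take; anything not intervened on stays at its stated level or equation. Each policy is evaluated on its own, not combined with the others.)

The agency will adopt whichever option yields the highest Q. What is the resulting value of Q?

1742

Policy A (B − 38):
  B = 94 − 38 = 56
  A = 128
  Q = 55 + 6·56 + 5·128 = 1031
Policy B (A + 39, B + 47):
  B = 94 + 47 = 141
  A = 128 + 39 = 167
  Q = 55 + 6·141 + 5·167 = 1736
Policy C (B + 38, A + 51):
  B = 94 + 38 = 132
  A = 128 + 51 = 179
  Q = 55 + 6·132 + 5·179 = 1742
Comparing — Policy A: Q=1031, Policy B: Q=1736, Policy C: Q=1742. Highest is 1742 (Policy C).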